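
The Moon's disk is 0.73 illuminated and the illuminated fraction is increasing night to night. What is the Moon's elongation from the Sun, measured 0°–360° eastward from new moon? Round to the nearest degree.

117°

cos θ = 1 − 2f = -0.460, giving a principal value of 117.4°.
Before full moon the principal value applies: θ = 117.4°.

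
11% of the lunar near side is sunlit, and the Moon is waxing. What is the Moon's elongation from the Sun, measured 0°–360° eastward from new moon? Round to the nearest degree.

39°

Invert f = (1 − cos θ)/2 to get cos θ = 1 − 2(0.11) = 0.780, hence θ₀ = arccos 0.780 = 38.7°.
Waxing ⇒ before full, so θ = 38.7°.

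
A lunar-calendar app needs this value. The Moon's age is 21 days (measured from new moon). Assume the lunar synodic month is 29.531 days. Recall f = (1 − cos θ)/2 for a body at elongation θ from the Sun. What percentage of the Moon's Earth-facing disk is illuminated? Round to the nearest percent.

62%

Phase angle: θ = 360°·(21 d)/(29.531 d) = 256.0°.
cos 256.0° = (-0.242), so f = (1 − (-0.242))/2 = 0.621, so 62%.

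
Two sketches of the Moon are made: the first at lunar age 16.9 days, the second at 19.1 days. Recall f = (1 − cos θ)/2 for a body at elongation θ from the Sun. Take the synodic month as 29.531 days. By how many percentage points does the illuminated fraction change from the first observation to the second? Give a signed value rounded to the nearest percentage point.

θ₁ = 360° × 16.9/29.531 = 206.0°, f₁ = (1 − cos θ₁)/2 = 0.949.
θ₂ = 360° × 19.1/29.531 = 232.8°, f₂ = (1 − cos θ₂)/2 = 0.802.
Change = f₂ − f₁ = -0.147 → -15 percentage points.

-15 percentage points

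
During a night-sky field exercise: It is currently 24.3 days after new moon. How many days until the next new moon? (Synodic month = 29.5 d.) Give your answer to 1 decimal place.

One full lunation from the last new moon is 29.5 d; remaining = 29.5 − 24.3 = 5.200 d.

5.2 days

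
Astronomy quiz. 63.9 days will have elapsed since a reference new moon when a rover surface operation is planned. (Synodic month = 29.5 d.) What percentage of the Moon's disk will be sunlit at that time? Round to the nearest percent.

Reduce mod P: 63.9 − 2×29.5 = 4.90 d into the current lunation.
Phase angle: θ = 360°·(4.90 d)/(29.5 d) = 59.8°.
Illuminated fraction = (1 − cos 59.8°)/2 = (1 − 0.503)/2 ≈ 0.248, so 25%.

25%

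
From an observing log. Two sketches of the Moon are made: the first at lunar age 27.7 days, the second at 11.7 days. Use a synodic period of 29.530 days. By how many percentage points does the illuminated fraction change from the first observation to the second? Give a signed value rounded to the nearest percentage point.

First observation: θ = 360°·27.7/29.530 = 337.7°, so f = 0.037.
Second observation: θ = 142.6°, f = 0.897.
Δf = 0.897 − 0.037 = +0.860, i.e. +86 pp.

+86 pp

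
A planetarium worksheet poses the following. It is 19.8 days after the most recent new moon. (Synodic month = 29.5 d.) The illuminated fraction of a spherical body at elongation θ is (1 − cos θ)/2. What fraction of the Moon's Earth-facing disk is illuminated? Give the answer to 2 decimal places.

0.74

The Moon has covered 19.8/29.5 of its cycle, so θ ≈ 360° × 19.8/29.5 = 241.6°.
With cos θ = (-0.475), the lit fraction is (1 − (-0.475))/2 ≈ 0.738.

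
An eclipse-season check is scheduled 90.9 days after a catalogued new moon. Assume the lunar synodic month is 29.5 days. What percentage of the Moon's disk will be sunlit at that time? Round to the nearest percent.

90.9/29.5 = 3.081 lunations, so 3 complete cycles and 2.40 d into the next.
The Moon has covered 2.40/29.5 of its cycle, so θ ≈ 360° × 2.40/29.5 = 29.3°.
cos 29.3° = 0.872, so f = (1 − 0.872)/2 = 0.064, so 6%.

6%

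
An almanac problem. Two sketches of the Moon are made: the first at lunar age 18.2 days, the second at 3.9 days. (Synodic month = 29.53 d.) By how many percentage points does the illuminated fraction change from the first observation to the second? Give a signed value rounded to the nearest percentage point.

First observation: θ = 360°·18.2/29.53 = 221.9°, so f = 0.872.
Second observation: θ = 47.5°, f = 0.162.
Δf = 0.162 − 0.872 = -0.710, i.e. -71 pp.

-71 pp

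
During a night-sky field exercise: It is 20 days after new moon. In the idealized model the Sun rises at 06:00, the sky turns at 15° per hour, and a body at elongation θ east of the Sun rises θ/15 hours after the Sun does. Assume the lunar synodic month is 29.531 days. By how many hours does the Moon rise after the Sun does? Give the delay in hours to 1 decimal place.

The Moon has covered 20/29.531 of its cycle, so θ ≈ 360° × 20/29.531 = 243.8°.
Delay after the Sun = 243.8° / (15°/h) ≈ 16.25 h.
So the Moon rises 16.25 h after the Sun.

16.3 h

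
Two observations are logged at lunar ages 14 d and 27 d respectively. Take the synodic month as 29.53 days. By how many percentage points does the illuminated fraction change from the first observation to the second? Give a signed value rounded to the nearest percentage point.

First observation: θ = 360°·14/29.53 = 170.7°, so f = 0.993.
Second observation: θ = 329.2°, f = 0.071.
Δf = 0.071 − 0.993 = -0.923, i.e. -92 pp.

-92 pp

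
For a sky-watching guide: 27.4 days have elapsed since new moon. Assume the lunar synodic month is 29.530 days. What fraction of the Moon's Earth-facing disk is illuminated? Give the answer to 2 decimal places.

The Moon has covered 27.4/29.530 of its cycle, so θ ≈ 360° × 27.4/29.530 = 334.0°.
cos 334.0° = 0.899, so f = (1 − 0.899)/2 = 0.050.

0.05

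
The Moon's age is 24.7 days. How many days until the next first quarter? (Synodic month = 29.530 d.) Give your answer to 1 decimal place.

12.2 days

First quarter occurs at elongation 90°, i.e. at age 29.530 × 90/360 = 7.383 d.
Already past this cycle's first quarter; the next is at 7.383 + 29.530 = 36.913 d, so 36.913 − 24.7 = 12.213 days.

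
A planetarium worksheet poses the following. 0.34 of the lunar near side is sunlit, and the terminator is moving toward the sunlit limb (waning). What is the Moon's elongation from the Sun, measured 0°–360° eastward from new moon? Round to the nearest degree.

289°

Invert f = (1 − cos θ)/2 to get cos θ = 1 − 2(0.34) = 0.320, hence θ₀ = arccos 0.320 = 71.3°.
Since the Moon is past full (waning), take the reflex angle: θ = 360° − 71.3° = 288.7°.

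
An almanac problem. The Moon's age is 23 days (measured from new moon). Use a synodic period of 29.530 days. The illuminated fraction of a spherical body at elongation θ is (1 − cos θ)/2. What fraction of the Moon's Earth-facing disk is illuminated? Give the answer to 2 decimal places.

0.41

Phase angle: θ = 360°·(23 d)/(29.530 d) = 280.4°.
Illuminated fraction = (1 − cos 280.4°)/2 = (1 − 0.180)/2 ≈ 0.410.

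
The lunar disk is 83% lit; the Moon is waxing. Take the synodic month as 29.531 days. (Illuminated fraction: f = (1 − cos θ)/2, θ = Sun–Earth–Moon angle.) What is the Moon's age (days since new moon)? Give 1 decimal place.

10.8 days

From f = (1 − cos θ)/2: cos θ = 1 − 2×0.83 = -0.660; arccos → 131.3°.
The Moon is waxing (0°–180°), so θ = 131.3° directly.
At 360°/29.531 d per day, 131.3° corresponds to 10.77 days.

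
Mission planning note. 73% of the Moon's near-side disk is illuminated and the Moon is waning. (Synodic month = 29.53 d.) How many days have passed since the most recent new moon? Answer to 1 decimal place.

19.9 days

cos θ = 1 − 2f = -0.460, giving a principal value of 117.4°.
A waning Moon lies in 180°–360°, so θ = 360° − 117.4° = 242.6°.
That fraction of the synodic month is 242.6/360 × 29.53 d ≈ 19.90 d.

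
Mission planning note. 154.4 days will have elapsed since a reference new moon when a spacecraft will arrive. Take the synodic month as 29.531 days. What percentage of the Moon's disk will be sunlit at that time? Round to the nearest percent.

Reduce mod P: 154.4 − 5×29.531 = 6.75 d into the current lunation.
The Moon has covered 6.75/29.531 of its cycle, so θ ≈ 360° × 6.75/29.531 = 82.2°.
cos 82.2° = 0.135, so f = (1 − 0.135)/2 = 0.432, so 43%.

43%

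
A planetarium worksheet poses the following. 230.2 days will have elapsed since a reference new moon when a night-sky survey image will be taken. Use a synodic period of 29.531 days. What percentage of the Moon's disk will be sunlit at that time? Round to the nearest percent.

230.2/29.531 = 7.795 lunations, so 7 complete cycles and 23.48 d into the next.
The Moon has covered 23.48/29.531 of its cycle, so θ ≈ 360° × 23.48/29.531 = 286.3°.
Illuminated fraction = (1 − cos 286.3°)/2 = (1 − 0.280)/2 ≈ 0.360, so 36%.

36%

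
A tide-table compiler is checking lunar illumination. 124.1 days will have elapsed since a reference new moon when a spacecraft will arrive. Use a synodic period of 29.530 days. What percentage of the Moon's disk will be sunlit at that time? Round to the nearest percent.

124.1 d spans 4 complete synodic months (4 × 29.530 = 118.12 d) plus 5.98 d.
Phase angle: θ = 360°·(5.98 d)/(29.530 d) = 72.9°.
With cos θ = 0.294, the lit fraction is (1 − 0.294)/2 ≈ 0.353, so 35%.

35%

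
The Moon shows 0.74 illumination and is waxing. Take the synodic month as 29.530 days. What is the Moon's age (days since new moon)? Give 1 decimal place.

9.7 days

Invert f = (1 − cos θ)/2 to get cos θ = 1 − 2(0.74) = -0.480, hence θ₀ = arccos -0.480 = 118.7°.
The Moon is waxing (0°–180°), so θ = 118.7° directly.
At 360°/29.530 d per day, 118.7° corresponds to 9.74 days.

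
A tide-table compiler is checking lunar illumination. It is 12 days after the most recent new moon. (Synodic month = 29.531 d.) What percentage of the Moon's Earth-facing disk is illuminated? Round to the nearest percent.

Elongation θ = 360° × 12/29.531 ≈ 146.3°.
With cos θ = (-0.832), the lit fraction is (1 − (-0.832))/2 ≈ 0.916, so 92%.

92%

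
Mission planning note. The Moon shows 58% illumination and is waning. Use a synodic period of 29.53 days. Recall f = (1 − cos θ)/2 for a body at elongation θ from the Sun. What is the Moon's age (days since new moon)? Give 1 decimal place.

cos θ = 1 − 2f = -0.160, giving a principal value of 99.2°.
A waning Moon lies in 180°–360°, so θ = 360° − 99.2° = 260.8°.
Age = 29.53 × 260.8°/360° ≈ 21.39 days.

21.4 days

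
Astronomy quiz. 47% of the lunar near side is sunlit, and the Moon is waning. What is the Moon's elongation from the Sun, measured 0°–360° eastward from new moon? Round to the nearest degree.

Invert f = (1 − cos θ)/2 to get cos θ = 1 − 2(0.47) = 0.060, hence θ₀ = arccos 0.060 = 86.6°.
Waning ⇒ past full, so θ = 360° − 86.6° = 273.4°.

273°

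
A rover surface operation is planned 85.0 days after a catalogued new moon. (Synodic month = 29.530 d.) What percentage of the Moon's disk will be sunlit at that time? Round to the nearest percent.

14%

85.0/29.530 = 2.878 lunations, so 2 complete cycles and 25.94 d into the next.
The Moon has covered 25.94/29.530 of its cycle, so θ ≈ 360° × 25.94/29.530 = 316.2°.
With cos θ = 0.722, the lit fraction is (1 − 0.722)/2 ≈ 0.139, so 14%.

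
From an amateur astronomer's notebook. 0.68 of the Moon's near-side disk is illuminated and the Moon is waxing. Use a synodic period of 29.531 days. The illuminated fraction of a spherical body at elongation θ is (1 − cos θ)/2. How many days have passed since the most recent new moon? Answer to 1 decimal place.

9.1 days

Invert f = (1 − cos θ)/2 to get cos θ = 1 − 2(0.68) = -0.360, hence θ₀ = arccos -0.360 = 111.1°.
Before full moon the principal value applies: θ = 111.1°.
At 360°/29.531 d per day, 111.1° corresponds to 9.11 days.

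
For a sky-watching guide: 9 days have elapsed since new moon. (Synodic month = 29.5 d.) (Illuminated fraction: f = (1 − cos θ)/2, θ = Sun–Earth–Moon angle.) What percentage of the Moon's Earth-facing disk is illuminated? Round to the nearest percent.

67%

Elongation θ = 360° × 9/29.5 ≈ 109.8°.
cos 109.8° = (-0.339), so f = (1 − (-0.339))/2 = 0.670, so 67%.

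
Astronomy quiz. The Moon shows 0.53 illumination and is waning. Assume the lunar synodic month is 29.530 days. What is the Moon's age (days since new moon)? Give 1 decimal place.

cos θ = 1 − 2f = -0.060, giving a principal value of 93.4°.
Since the Moon is past full (waning), take the reflex angle: θ = 360° − 93.4° = 266.6°.
That fraction of the synodic month is 266.6/360 × 29.530 d ≈ 21.87 d.

21.9 days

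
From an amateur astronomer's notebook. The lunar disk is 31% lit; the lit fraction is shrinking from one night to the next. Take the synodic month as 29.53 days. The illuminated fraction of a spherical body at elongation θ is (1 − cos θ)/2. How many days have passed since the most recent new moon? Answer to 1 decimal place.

24.0 days

Invert f = (1 − cos θ)/2 to get cos θ = 1 − 2(0.31) = 0.380, hence θ₀ = arccos 0.380 = 67.7°.
Since the Moon is past full (waning), take the reflex angle: θ = 360° − 67.7° = 292.3°.
Age = 29.53 × 292.3°/360° ≈ 23.98 days.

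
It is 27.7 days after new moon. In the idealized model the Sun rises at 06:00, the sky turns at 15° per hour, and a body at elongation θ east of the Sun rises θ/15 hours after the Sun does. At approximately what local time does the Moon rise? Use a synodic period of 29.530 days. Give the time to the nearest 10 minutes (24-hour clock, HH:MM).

04:30

Phase angle: θ = 360°·(27.7 d)/(29.530 d) = 337.7°.
The Moon trails the Sun by θ/15 = 337.7/15 ≈ 22.51 hours.
06:00 + 22.513 h ≈ 04:31 → 04:30 to the nearest ten minutes.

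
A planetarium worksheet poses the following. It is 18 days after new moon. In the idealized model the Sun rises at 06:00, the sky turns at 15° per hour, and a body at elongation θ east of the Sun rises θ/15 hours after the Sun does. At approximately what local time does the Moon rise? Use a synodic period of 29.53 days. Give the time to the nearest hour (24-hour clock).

Phase angle: θ = 360°·(18 d)/(29.53 d) = 219.4°.
Delay after the Sun = 219.4° / (15°/h) ≈ 14.63 h.
06:00 + 14.63 h ≈ 20:38 → 21:00 to the nearest hour.

21:00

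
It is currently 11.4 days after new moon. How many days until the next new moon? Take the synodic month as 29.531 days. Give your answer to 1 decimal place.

18.1 days

The next new moon completes the synodic month: 29.531 − 11.4 = 18.131 days.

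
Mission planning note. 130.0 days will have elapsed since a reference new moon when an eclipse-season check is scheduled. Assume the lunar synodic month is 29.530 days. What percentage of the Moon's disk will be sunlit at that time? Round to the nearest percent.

Reduce mod P: 130.0 − 4×29.530 = 11.88 d into the current lunation.
Phase angle: θ = 360°·(11.88 d)/(29.530 d) = 144.8°.
With cos θ = (-0.817), the lit fraction is (1 − (-0.817))/2 ≈ 0.909, so 91%.

91%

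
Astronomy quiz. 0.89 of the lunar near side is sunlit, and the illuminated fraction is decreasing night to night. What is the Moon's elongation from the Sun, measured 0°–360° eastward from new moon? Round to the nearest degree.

From f = (1 − cos θ)/2: cos θ = 1 − 2×0.89 = -0.780; arccos → 141.3°.
Waning ⇒ past full, so θ = 360° − 141.3° = 218.7°.

219°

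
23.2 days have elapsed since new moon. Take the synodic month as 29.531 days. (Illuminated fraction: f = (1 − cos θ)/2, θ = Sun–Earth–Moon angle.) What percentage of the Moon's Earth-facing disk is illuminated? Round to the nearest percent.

39%

Elongation θ = 360° × 23.2/29.531 ≈ 282.8°.
Illuminated fraction = (1 − cos 282.8°)/2 = (1 − 0.222)/2 ≈ 0.389, so 39%.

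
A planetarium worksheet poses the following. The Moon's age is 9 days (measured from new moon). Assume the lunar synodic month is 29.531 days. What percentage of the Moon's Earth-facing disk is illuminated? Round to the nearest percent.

67%

Phase angle: θ = 360°·(9 d)/(29.531 d) = 109.7°.
Illuminated fraction = (1 − cos 109.7°)/2 = (1 − (-0.337))/2 ≈ 0.669, so 67%.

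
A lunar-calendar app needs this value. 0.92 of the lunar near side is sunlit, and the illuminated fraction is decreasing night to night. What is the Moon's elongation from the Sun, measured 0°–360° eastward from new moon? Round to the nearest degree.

From f = (1 − cos θ)/2: cos θ = 1 − 2×0.92 = -0.840; arccos → 147.1°.
Since the Moon is past full (waning), take the reflex angle: θ = 360° − 147.1° = 212.9°.

213°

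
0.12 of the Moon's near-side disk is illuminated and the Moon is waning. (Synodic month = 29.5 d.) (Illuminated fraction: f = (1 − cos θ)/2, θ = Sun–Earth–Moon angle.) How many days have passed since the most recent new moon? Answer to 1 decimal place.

Invert f = (1 − cos θ)/2 to get cos θ = 1 − 2(0.12) = 0.760, hence θ₀ = arccos 0.760 = 40.5°.
Since the Moon is past full (waning), take the reflex angle: θ = 360° − 40.5° = 319.5°.
That fraction of the synodic month is 319.5/360 × 29.5 d ≈ 26.18 d.

26.2 days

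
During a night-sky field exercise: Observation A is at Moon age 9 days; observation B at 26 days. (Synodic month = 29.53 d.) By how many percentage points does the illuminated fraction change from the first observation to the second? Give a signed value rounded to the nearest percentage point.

-53 pp

θ₁ = 360° × 9/29.53 = 109.7°, f₁ = (1 − cos θ₁)/2 = 0.669.
θ₂ = 360° × 26/29.53 = 317.0°, f₂ = (1 − cos θ₂)/2 = 0.135.
Change = f₂ − f₁ = -0.534 → -53 percentage points.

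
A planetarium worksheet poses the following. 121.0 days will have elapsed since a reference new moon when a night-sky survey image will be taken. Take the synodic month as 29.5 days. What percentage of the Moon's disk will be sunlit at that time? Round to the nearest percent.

10%

Reduce mod P: 121.0 − 4×29.5 = 3.00 d into the current lunation.
Elongation θ = 360° × 3.00/29.5 ≈ 36.6°.
Illuminated fraction = (1 − cos 36.6°)/2 = (1 − 0.803)/2 ≈ 0.099, so 10%.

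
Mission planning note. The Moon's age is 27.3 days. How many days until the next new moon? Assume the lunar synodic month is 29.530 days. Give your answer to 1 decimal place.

One full lunation from the last new moon is 29.530 d; remaining = 29.530 − 27.3 = 2.230 d.

2.2 days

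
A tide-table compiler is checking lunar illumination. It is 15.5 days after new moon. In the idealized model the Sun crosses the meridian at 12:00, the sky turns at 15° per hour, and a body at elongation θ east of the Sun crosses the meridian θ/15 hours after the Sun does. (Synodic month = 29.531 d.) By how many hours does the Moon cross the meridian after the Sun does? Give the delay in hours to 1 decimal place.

The Moon has covered 15.5/29.531 of its cycle, so θ ≈ 360° × 15.5/29.531 = 189.0°.
At 15° of sky rotation per hour, 189.0° corresponds to a 12.60 h lag.
So the Moon crosses the meridian 12.60 h after the Sun.

12.6 h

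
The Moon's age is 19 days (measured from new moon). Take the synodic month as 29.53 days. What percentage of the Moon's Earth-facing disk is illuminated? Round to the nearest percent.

Phase angle: θ = 360°·(19 d)/(29.53 d) = 231.6°.
Illuminated fraction = (1 − cos 231.6°)/2 = (1 − (-0.621))/2 ≈ 0.810, so 81%.

81%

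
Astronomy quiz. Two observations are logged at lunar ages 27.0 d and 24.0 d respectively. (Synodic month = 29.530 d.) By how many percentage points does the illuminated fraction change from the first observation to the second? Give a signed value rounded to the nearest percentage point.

+24 pp

θ₁ = 360° × 27.0/29.530 = 329.2°, f₁ = (1 − cos θ₁)/2 = 0.071.
θ₂ = 360° × 24.0/29.530 = 292.6°, f₂ = (1 − cos θ₂)/2 = 0.308.
Change = f₂ − f₁ = +0.237 → +24 percentage points.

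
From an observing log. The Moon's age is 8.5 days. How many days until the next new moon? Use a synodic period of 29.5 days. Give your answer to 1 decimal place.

The next new moon completes the synodic month: 29.5 − 8.5 = 21.000 days.

21.0 days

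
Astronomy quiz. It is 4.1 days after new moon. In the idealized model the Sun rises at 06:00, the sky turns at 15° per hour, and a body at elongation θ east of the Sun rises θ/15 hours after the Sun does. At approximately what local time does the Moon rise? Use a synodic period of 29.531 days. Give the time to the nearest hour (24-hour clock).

Phase angle: θ = 360°·(4.1 d)/(29.531 d) = 50.0°.
Delay after the Sun = 50.0° / (15°/h) ≈ 3.33 h.
06:00 + 3.33 h ≈ 09:20 → 09:00 to the nearest hour.

09:00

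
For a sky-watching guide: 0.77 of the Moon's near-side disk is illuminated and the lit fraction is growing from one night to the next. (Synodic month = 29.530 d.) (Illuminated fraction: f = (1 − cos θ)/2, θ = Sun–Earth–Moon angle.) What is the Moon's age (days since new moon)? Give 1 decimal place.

cos θ = 1 − 2f = -0.540, giving a principal value of 122.7°.
Before full moon the principal value applies: θ = 122.7°.
That fraction of the synodic month is 122.7/360 × 29.530 d ≈ 10.06 d.

10.1 days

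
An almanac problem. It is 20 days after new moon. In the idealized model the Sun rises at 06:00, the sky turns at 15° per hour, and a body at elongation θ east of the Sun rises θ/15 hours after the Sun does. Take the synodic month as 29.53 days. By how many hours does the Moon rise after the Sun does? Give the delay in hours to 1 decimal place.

The Moon has covered 20/29.53 of its cycle, so θ ≈ 360° × 20/29.53 = 243.8°.
The Moon trails the Sun by θ/15 = 243.8/15 ≈ 16.25 hours.
So the Moon rises 16.25 h after the Sun.

16.3 h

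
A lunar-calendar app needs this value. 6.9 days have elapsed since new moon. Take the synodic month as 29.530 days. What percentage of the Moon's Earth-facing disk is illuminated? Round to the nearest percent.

Elongation θ = 360° × 6.9/29.530 ≈ 84.1°.
With cos θ = 0.102, the lit fraction is (1 − 0.102)/2 ≈ 0.449, so 45%.

45%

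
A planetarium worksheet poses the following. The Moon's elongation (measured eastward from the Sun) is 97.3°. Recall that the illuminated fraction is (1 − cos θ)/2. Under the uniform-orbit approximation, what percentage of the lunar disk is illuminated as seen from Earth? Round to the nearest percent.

56%

Half-versine of 97.3°: (1 − (-0.127))/2 = 0.564, i.e. 56%.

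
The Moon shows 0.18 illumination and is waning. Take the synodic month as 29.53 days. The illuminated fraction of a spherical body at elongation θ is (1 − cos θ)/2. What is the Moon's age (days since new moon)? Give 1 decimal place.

Invert f = (1 − cos θ)/2 to get cos θ = 1 − 2(0.18) = 0.640, hence θ₀ = arccos 0.640 = 50.2°.
A waning Moon lies in 180°–360°, so θ = 360° − 50.2° = 309.8°.
At 360°/29.53 d per day, 309.8° corresponds to 25.41 days.

25.4 days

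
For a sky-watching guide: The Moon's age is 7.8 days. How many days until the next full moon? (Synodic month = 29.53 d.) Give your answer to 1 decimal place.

7.0 days

Full moon is 0.5 of the way through the cycle: age 0.5 × 29.53 = 14.765 d.
So 6.965 days remain (14.765 − 7.8).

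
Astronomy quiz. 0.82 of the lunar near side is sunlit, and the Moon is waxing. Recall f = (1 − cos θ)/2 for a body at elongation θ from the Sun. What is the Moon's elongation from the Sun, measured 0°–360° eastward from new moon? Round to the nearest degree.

cos θ = 1 − 2f = -0.640, giving a principal value of 129.8°.
Before full moon the principal value applies: θ = 129.8°.

130°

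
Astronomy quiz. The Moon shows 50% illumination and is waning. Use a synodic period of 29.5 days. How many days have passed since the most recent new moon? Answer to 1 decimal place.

Invert f = (1 − cos θ)/2 to get cos θ = 1 − 2(0.50) = 0.000, hence θ₀ = arccos 0.000 = 90.0°.
A waning Moon lies in 180°–360°, so θ = 360° − 90.0° = 270.0°.
Age = 29.5 × 270.0°/360° ≈ 22.12 days.

22.1 days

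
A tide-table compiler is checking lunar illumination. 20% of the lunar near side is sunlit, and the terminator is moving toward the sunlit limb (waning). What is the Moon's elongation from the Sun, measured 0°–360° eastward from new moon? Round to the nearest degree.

307°

cos θ = 1 − 2f = 0.600, giving a principal value of 53.1°.
A waning Moon lies in 180°–360°, so θ = 360° − 53.1° = 306.9°.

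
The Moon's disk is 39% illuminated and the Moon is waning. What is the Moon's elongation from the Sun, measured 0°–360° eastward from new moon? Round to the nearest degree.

cos θ = 1 − 2f = 0.220, giving a principal value of 77.3°.
A waning Moon lies in 180°–360°, so θ = 360° − 77.3° = 282.7°.

283°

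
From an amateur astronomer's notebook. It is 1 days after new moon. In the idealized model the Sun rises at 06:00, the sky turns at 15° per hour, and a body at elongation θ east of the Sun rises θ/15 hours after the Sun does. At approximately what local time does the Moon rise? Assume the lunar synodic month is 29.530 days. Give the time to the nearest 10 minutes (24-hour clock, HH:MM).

06:50

Elongation θ = 360° × 1/29.530 ≈ 12.2°.
Delay after the Sun = 12.2° / (15°/h) ≈ 0.81 h.
06:00 + 0.813 h ≈ 06:49 → 06:50 to the nearest ten minutes.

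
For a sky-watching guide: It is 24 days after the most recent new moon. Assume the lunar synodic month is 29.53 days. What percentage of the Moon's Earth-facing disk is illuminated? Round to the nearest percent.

31%

The Moon has covered 24/29.53 of its cycle, so θ ≈ 360° × 24/29.53 = 292.6°.
Illuminated fraction = (1 − cos 292.6°)/2 = (1 − 0.384)/2 ≈ 0.308, so 31%.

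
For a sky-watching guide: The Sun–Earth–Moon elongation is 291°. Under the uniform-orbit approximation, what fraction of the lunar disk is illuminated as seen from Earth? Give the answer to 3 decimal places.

0.321

Half-versine of 291°: (1 − 0.358)/2 = 0.321.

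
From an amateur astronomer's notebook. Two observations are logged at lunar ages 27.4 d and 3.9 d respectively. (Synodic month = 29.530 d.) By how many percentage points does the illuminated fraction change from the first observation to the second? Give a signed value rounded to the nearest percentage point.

θ₁ = 360° × 27.4/29.530 = 334.0°, f₁ = (1 − cos θ₁)/2 = 0.050.
θ₂ = 360° × 3.9/29.530 = 47.5°, f₂ = (1 − cos θ₂)/2 = 0.162.
Change = f₂ − f₁ = +0.112 → +11 percentage points.

+11 percentage points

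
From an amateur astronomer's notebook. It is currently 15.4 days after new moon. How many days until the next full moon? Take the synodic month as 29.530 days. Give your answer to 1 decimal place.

Full moon occurs at elongation 180°, i.e. at age 29.530 × 180/360 = 14.765 d.
Already past this cycle's full moon; the next is at 14.765 + 29.530 = 44.295 d, so 44.295 − 15.4 = 28.895 days.

28.9 days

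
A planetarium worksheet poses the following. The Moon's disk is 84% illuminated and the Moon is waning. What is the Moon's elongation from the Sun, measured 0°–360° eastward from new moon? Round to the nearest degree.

Invert f = (1 − cos θ)/2 to get cos θ = 1 − 2(0.84) = -0.680, hence θ₀ = arccos -0.680 = 132.8°.
A waning Moon lies in 180°–360°, so θ = 360° − 132.8° = 227.2°.

227°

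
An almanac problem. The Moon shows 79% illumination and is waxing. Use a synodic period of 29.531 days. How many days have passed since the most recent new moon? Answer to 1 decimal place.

Invert f = (1 − cos θ)/2 to get cos θ = 1 − 2(0.79) = -0.580, hence θ₀ = arccos -0.580 = 125.5°.
Waxing ⇒ before full, so θ = 125.5°.
That fraction of the synodic month is 125.5/360 × 29.531 d ≈ 10.29 d.

10.3 days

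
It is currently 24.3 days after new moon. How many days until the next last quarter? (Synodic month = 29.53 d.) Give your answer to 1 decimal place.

Last quarter is 0.75 of the way through the cycle: age 0.75 × 29.53 = 22.148 d.
Already past this cycle's last quarter; the next is at 22.148 + 29.53 = 51.678 d, so 51.678 − 24.3 = 27.378 days.

27.4 days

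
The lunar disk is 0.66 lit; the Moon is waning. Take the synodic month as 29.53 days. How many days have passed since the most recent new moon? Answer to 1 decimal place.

cos θ = 1 − 2f = -0.320, giving a principal value of 108.7°.
Since the Moon is past full (waning), take the reflex angle: θ = 360° − 108.7° = 251.3°.
Age = 29.53 × 251.3°/360° ≈ 20.62 days.

20.6 days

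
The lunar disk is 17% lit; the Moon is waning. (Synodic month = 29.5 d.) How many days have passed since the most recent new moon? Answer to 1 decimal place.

25.5 days

Invert f = (1 − cos θ)/2 to get cos θ = 1 − 2(0.17) = 0.660, hence θ₀ = arccos 0.660 = 48.7°.
Waning ⇒ past full, so θ = 360° − 48.7° = 311.3°.
At 360°/29.5 d per day, 311.3° corresponds to 25.51 days.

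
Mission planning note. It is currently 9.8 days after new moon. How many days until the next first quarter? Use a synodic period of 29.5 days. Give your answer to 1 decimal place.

27.1 days

First quarter is 0.25 of the way through the cycle: age 0.25 × 29.5 = 7.375 d.
This lunation's first quarter (7.375 d) has passed, so add one period: 36.875 − 9.8 = 27.075 days.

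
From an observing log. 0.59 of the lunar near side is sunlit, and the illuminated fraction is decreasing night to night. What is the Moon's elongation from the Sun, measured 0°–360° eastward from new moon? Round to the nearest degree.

260°

From f = (1 − cos θ)/2: cos θ = 1 − 2×0.59 = -0.180; arccos → 100.4°.
A waning Moon lies in 180°–360°, so θ = 360° − 100.4° = 259.6°.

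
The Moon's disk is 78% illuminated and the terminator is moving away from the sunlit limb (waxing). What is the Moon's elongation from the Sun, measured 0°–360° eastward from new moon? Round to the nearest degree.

124°

cos θ = 1 − 2f = -0.560, giving a principal value of 124.1°.
Before full moon the principal value applies: θ = 124.1°.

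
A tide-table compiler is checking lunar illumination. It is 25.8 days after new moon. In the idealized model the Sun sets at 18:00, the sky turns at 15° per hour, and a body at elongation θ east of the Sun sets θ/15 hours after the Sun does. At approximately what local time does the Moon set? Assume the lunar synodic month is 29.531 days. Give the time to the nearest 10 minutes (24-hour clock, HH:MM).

15:00

Elongation θ = 360° × 25.8/29.531 ≈ 314.5°.
Delay after the Sun = 314.5° / (15°/h) ≈ 20.97 h.
18:00 + 20.968 h ≈ 14:58 → 15:00 to the nearest ten minutes.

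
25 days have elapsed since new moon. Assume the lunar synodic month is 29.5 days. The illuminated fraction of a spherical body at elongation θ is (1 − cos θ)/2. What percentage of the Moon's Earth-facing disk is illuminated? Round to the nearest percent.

21%

The Moon has covered 25/29.5 of its cycle, so θ ≈ 360° × 25/29.5 = 305.1°.
cos 305.1° = 0.575, so f = (1 − 0.575)/2 = 0.213, so 21%.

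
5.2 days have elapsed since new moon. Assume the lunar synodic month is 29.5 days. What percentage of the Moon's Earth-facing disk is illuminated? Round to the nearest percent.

Elongation θ = 360° × 5.2/29.5 ≈ 63.5°.
With cos θ = 0.447, the lit fraction is (1 − 0.447)/2 ≈ 0.277, so 28%.

28%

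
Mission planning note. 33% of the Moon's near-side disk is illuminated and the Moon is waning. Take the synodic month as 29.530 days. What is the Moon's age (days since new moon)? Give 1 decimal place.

Invert f = (1 − cos θ)/2 to get cos θ = 1 − 2(0.33) = 0.340, hence θ₀ = arccos 0.340 = 70.1°.
A waning Moon lies in 180°–360°, so θ = 360° − 70.1° = 289.9°.
At 360°/29.530 d per day, 289.9° corresponds to 23.78 days.

23.8 days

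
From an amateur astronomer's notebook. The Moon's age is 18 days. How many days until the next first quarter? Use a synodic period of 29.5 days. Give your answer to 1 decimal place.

18.9 days

First quarter occurs at elongation 90°, i.e. at age 29.5 × 90/360 = 7.375 d.
Already past this cycle's first quarter; the next is at 7.375 + 29.5 = 36.875 d, so 36.875 − 18 = 18.875 days.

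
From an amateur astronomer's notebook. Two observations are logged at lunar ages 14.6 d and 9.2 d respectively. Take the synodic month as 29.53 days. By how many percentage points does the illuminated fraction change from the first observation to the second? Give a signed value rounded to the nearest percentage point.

-31 percentage points

θ₁ = 360° × 14.6/29.53 = 178.0°, f₁ = (1 − cos θ₁)/2 = 1.000.
θ₂ = 360° × 9.2/29.53 = 112.2°, f₂ = (1 − cos θ₂)/2 = 0.689.
Change = f₂ − f₁ = -0.311 → -31 percentage points.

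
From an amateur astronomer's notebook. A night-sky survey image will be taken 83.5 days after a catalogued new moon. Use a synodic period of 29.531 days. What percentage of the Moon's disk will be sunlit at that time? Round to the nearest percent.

Reduce mod P: 83.5 − 2×29.531 = 24.44 d into the current lunation.
Elongation θ = 360° × 24.44/29.531 ≈ 297.9°.
With cos θ = 0.468, the lit fraction is (1 − 0.468)/2 ≈ 0.266, so 27%.

27%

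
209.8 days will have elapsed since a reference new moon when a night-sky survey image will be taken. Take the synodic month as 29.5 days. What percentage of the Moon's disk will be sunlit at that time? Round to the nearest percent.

12%

Reduce mod P: 209.8 − 7×29.5 = 3.30 d into the current lunation.
The Moon has covered 3.30/29.5 of its cycle, so θ ≈ 360° × 3.30/29.5 = 40.3°.
cos 40.3° = 0.763, so f = (1 − 0.763)/2 = 0.119, so 12%.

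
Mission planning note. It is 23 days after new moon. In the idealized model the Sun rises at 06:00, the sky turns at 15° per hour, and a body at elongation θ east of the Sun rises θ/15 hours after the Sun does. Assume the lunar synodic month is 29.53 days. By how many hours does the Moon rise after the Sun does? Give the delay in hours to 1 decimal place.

Elongation θ = 360° × 23/29.53 ≈ 280.4°.
The Moon trails the Sun by θ/15 = 280.4/15 ≈ 18.69 hours.
So the Moon rises 18.69 h after the Sun.

18.7 h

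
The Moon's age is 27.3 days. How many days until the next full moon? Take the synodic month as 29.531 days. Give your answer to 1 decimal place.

Full moon occurs at elongation 180°, i.e. at age 29.531 × 180/360 = 14.765 d.
This lunation's full moon (14.765 d) has passed, so add one period: 44.296 − 27.3 = 16.996 days.

17.0 days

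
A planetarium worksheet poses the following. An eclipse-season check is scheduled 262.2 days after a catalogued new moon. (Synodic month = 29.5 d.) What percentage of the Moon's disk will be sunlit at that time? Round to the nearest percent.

Reduce mod P: 262.2 − 8×29.5 = 26.20 d into the current lunation.
Phase angle: θ = 360°·(26.20 d)/(29.5 d) = 319.7°.
With cos θ = 0.763, the lit fraction is (1 − 0.763)/2 ≈ 0.119, so 12%.

12%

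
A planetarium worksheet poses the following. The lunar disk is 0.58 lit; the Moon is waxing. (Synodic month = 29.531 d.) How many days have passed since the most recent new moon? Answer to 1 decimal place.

From f = (1 − cos θ)/2: cos θ = 1 − 2×0.58 = -0.160; arccos → 99.2°.
Before full moon the principal value applies: θ = 99.2°.
Age = 29.531 × 99.2°/360° ≈ 8.14 days.

8.1 days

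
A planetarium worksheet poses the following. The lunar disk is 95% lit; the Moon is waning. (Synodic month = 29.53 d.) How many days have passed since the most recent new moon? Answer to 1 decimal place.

cos θ = 1 − 2f = -0.900, giving a principal value of 154.2°.
A waning Moon lies in 180°–360°, so θ = 360° − 154.2° = 205.8°.
At 360°/29.53 d per day, 205.8° corresponds to 16.88 days.

16.9 days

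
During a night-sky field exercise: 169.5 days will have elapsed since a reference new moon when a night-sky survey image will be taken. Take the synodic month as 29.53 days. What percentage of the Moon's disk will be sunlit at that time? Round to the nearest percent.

53%

169.5/29.53 = 5.740 lunations, so 5 complete cycles and 21.85 d into the next.
Phase angle: θ = 360°·(21.85 d)/(29.53 d) = 266.4°.
cos 266.4° = (-0.063), so f = (1 − (-0.063))/2 = 0.532, so 53%.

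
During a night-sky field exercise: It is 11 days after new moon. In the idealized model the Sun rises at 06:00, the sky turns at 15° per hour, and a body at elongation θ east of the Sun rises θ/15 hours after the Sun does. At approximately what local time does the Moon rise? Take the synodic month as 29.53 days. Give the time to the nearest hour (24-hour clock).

Phase angle: θ = 360°·(11 d)/(29.53 d) = 134.1°.
At 15° of sky rotation per hour, 134.1° corresponds to a 8.94 h lag.
06:00 + 8.94 h ≈ 14:56 → 15:00 to the nearest hour.

15:00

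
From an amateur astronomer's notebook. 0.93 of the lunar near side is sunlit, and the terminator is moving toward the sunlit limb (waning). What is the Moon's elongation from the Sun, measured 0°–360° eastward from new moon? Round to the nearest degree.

211°

cos θ = 1 − 2f = -0.860, giving a principal value of 149.3°.
Waning ⇒ past full, so θ = 360° − 149.3° = 210.7°.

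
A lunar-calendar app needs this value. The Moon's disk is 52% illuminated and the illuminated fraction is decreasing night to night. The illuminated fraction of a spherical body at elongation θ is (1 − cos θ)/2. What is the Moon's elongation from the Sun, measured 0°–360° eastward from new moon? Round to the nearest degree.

From f = (1 − cos θ)/2: cos θ = 1 − 2×0.52 = -0.040; arccos → 92.3°.
A waning Moon lies in 180°–360°, so θ = 360° − 92.3° = 267.7°.

268°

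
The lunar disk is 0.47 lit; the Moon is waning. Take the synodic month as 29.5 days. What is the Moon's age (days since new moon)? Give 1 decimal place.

From f = (1 − cos θ)/2: cos θ = 1 − 2×0.47 = 0.060; arccos → 86.6°.
Waning ⇒ past full, so θ = 360° − 86.6° = 273.4°.
Age = 29.5 × 273.4°/360° ≈ 22.41 days.

22.4 days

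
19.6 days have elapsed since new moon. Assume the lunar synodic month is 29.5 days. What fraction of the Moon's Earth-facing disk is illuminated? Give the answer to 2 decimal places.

Elongation θ = 360° × 19.6/29.5 ≈ 239.2°.
Illuminated fraction = (1 − cos 239.2°)/2 = (1 − (-0.512))/2 ≈ 0.756.

0.76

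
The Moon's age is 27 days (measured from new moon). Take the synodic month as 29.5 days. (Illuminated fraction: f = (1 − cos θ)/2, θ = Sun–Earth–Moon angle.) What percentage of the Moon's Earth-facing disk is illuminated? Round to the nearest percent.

The Moon has covered 27/29.5 of its cycle, so θ ≈ 360° × 27/29.5 = 329.5°.
Illuminated fraction = (1 − cos 329.5°)/2 = (1 − 0.862)/2 ≈ 0.069, so 7%.

7%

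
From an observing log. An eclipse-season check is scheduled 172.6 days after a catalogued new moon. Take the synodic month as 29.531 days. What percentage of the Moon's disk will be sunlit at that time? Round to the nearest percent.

Reduce mod P: 172.6 − 5×29.531 = 24.94 d into the current lunation.
Elongation θ = 360° × 24.94/29.531 ≈ 304.1°.
cos 304.1° = 0.561, so f = (1 − 0.561)/2 = 0.220, so 22%.

22%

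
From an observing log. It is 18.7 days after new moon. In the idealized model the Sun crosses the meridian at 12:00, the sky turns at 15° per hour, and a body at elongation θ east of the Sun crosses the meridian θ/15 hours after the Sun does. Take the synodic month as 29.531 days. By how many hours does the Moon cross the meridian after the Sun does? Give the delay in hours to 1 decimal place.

Elongation θ = 360° × 18.7/29.531 ≈ 228.0°.
Delay after the Sun = 228.0° / (15°/h) ≈ 15.20 h.
So the Moon crosses the meridian 15.20 h after the Sun.

15.2 h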